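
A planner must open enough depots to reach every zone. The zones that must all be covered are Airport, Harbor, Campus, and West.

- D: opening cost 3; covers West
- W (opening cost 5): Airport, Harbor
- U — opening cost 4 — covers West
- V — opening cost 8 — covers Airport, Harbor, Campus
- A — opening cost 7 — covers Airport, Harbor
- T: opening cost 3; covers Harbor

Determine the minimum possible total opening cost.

11

Choose D and V: together they cover Airport, Harbor, Campus, West — every zone.
Total opening cost: 3 + 8 = 11.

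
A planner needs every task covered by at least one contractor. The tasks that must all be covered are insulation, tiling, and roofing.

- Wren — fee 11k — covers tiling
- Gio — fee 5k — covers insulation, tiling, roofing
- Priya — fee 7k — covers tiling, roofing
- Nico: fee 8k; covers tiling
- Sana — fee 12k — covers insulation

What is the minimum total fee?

Gio alone covers insulation, tiling, roofing — every task.
Total fee: 5.

5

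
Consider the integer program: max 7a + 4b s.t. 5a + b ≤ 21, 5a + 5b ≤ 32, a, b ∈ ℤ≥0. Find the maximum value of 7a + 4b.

The continuous relaxation peaks at (3.65, 2.75) with value 36.55; rounding to a feasible lattice point costs some objective.
(a,b)=(3,3): 5·3+1·3=18≤21, 5·3+5·3=30≤32, objective 33.
(a,b)=(4,1): 5·4+1·1=21≤21, 5·4+5·1=25≤32, objective 32.
Maximum is 33 at (a,b)=(3,3).

33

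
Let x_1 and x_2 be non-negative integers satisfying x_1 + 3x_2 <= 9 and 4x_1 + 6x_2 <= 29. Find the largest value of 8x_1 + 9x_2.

56

The continuous relaxation peaks at (7.25, 0) with value 58.00; rounding to a feasible lattice point costs some objective.
(x_1,x_2)=(7,0) is feasible, giving 56.
(x_1,x_2)=(6,0) is feasible, giving 48.
The best lattice point is (7,0), giving 56.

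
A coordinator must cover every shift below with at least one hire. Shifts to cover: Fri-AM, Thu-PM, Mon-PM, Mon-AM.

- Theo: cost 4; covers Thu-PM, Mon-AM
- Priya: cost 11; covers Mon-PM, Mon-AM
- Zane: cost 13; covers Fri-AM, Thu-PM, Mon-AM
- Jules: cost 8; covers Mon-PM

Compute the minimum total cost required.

The greedy cost-per-new-shift heuristic would pick Theo, Jules, and Zane for 25, but a cheaper cover exists.
Choose Zane and Jules: together they cover Fri-AM, Thu-PM, Mon-PM, Mon-AM — every shift.
Total cost: 13 + 8 = 21.
No cover costs less than 21.

21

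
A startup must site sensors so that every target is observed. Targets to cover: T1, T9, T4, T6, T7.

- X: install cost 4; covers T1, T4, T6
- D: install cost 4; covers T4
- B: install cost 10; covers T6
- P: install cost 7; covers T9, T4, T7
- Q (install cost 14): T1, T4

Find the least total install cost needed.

Choose X and P: together they cover T1, T9, T4, T6, T7 — every target.
Total install cost: 4 + 7 = 11.
No cover costs less than 11.

11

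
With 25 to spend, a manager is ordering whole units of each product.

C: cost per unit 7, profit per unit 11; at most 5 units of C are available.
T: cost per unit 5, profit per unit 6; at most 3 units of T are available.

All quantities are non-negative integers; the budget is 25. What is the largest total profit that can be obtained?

Take 2×C and 2×T: cost 24 ≤ 25, profit 2·11 + 2·6 = 34.
No other integer combination yields more.

34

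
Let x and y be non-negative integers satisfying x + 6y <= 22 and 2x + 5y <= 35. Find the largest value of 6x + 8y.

(x,y)=(17,0): 1·17+6·0=17≤22, 2·17+5·0=34≤35, objective 102.
(x,y)=(16,0): 1·16+6·0=16≤22, 2·16+5·0=32≤35, objective 96.
No feasible integer point exceeds 102.

102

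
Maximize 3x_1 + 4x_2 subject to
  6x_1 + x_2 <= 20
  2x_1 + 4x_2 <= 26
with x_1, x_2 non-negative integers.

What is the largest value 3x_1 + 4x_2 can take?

27

(x_1,x_2)=(1,6) is feasible, giving 27.
(x_1,x_2)=(2,5) is feasible, giving 26.
No feasible integer point exceeds 27.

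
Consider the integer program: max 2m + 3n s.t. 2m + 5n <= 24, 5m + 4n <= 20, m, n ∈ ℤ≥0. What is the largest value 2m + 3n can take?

(m,n)=(0,4) is feasible, giving 12.
(m,n)=(1,3) is feasible, giving 11.
(m,n)=(0,3) is feasible, giving 9.
The best lattice point is (0,4), giving 12.

12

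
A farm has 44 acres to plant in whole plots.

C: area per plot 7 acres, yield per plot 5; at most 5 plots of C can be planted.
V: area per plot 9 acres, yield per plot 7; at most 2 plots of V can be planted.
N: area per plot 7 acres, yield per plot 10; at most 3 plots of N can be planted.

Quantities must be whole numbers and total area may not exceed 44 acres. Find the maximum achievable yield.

47

2×C, 1×V, and 3×N: area 44 ≤ 44, yield 2·5 + 1·7 + 3·10 = 47.
3×C and 3×N: area 42 ≤ 44, yield 3·5 + 3·10 = 45.
Best is 47.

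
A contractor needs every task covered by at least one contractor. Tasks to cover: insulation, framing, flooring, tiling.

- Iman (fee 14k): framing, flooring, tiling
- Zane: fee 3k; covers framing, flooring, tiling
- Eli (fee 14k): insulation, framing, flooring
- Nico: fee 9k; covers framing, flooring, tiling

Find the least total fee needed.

17

This is an integer covering problem.
Choose Zane and Eli: together they cover insulation, framing, flooring, tiling — every task.
Total fee: 3 + 14 = 17.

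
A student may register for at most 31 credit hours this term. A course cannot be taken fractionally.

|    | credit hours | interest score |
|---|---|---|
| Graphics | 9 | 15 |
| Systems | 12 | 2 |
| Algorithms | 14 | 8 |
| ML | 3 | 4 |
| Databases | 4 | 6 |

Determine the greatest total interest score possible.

Take Graphics, Algorithms, ML, and Databases: credit hours 9 + 14 + 3 + 4 = 30 ≤ 31, interest score 15 + 8 + 4 + 6 = 33.
No other feasible combination does better.

33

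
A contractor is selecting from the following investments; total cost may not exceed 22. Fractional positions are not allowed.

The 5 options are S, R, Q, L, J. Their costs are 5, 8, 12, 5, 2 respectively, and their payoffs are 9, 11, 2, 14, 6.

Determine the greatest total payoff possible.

S + R + L: cost 5 + 8 + 5 = 18 ≤ 22, payoff 9 + 11 + 14 = 34.
S + R + L + J: cost 5 + 8 + 5 + 2 = 20 ≤ 22, payoff 9 + 11 + 14 + 6 = 40.
R + L + J: cost 8 + 5 + 2 = 15 ≤ 22, payoff 11 + 14 + 6 = 31.
Best is S, R, L, and J with total payoff 40.

40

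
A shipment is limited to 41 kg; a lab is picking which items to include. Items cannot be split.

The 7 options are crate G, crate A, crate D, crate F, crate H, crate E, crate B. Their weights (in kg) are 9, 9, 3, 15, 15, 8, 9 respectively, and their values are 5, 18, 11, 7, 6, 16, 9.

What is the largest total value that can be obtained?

This is a 0-1 knapsack instance.
crate A + crate D + crate E + crate B: weight 9 + 3 + 8 + 9 = 29 ≤ 41, value 18 + 11 + 16 + 9 = 54.
crate G + crate A + crate D + crate E + crate B: weight 9 + 9 + 3 + 8 + 9 = 38 ≤ 41, value 5 + 18 + 11 + 16 + 9 = 59.
crate A + crate D + crate F + crate E: weight 9 + 3 + 15 + 8 = 35 ≤ 41, value 18 + 11 + 7 + 16 = 52.
Best is crate G, crate A, crate D, crate E, and crate B with total value 59.

59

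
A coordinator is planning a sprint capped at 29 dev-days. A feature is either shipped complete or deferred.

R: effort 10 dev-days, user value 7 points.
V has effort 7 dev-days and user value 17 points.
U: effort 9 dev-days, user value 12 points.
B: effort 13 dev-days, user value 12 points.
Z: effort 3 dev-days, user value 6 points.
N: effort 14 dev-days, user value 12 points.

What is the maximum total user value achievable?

Take R, V, U, and Z: effort 10 + 7 + 9 + 3 = 29 ≤ 29, user value 7 + 17 + 12 + 6 = 42.
No other feasible combination does better.

42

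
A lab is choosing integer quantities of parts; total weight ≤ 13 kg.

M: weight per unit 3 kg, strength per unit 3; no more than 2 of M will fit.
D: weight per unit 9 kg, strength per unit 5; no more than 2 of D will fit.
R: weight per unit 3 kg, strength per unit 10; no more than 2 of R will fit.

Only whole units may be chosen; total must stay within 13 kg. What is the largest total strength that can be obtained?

26

This is a bounded integer knapsack.
Take 2×M and 2×R: weight 12 ≤ 13, strength 2·3 + 2·10 = 26.
R has the best ratio (10/3) and is taken to its limit of 2; remaining capacity is filled optimally with the others.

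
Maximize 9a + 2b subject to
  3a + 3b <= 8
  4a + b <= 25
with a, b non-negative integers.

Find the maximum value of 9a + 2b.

The continuous relaxation peaks at (2.67, 0) with value 24.00; rounding to a feasible lattice point costs some objective.
(a,b)=(2,0) is feasible, giving 18.
(a,b)=(1,1) is feasible, giving 11.
(a,b)=(1,0) is feasible, giving 9.
Maximum is 18 at (a,b)=(2,0).

18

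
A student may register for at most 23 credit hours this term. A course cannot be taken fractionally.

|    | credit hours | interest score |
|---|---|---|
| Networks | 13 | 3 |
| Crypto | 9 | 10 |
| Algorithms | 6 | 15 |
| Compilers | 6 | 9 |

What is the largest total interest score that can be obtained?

Crypto + Algorithms: credit hours 9 + 6 = 15 ≤ 23, interest score 10 + 15 = 25.
Crypto + Algorithms + Compilers: credit hours 9 + 6 + 6 = 21 ≤ 23, interest score 10 + 15 + 9 = 34.
Best is Crypto, Algorithms, and Compilers with total interest score 34.

34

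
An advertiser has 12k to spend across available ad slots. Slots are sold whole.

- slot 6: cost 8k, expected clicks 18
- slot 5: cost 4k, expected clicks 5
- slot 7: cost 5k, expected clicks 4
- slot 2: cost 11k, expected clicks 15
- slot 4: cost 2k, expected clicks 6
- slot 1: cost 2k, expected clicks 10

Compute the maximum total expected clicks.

34

slot 6 + slot 4 + slot 1: cost 8 + 2 + 2 = 12 ≤ 12, expected clicks 18 + 6 + 10 = 34.
slot 6 + slot 1: cost 8 + 2 = 10 ≤ 12, expected clicks 18 + 10 = 28.
slot 6 + slot 4: cost 8 + 2 = 10 ≤ 12, expected clicks 18 + 6 = 24.
Best is slot 6, slot 4, and slot 1 with total expected clicks 34.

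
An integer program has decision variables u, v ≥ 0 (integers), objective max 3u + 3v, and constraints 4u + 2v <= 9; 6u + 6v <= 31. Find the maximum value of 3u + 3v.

(u,v)=(0,4): 4·0+2·4=8≤9, 6·0+6·4=24≤31, objective 12.
(u,v)=(0,3): 4·0+2·3=6≤9, 6·0+6·3=18≤31, objective 9.
The best lattice point is (0,4), giving 12.

12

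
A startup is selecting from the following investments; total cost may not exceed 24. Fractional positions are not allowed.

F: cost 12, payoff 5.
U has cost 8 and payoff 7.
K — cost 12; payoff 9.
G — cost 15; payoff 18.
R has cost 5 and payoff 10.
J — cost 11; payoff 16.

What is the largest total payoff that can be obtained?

33

Allowing fractional choices, the relaxed optimum would be about 35.6, but investments are indivisible.
U + R + J: cost 8 + 5 + 11 = 24 ≤ 24, payoff 7 + 10 + 16 = 33.
G + R: cost 15 + 5 = 20 ≤ 24, payoff 18 + 10 = 28.
Best is U, R, and J with total payoff 33.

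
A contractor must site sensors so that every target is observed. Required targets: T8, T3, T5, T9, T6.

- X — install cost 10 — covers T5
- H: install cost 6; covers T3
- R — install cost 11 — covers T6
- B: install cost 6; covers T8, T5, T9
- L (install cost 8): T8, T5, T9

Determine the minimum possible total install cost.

Choose H, R, and B: together they cover T8, T3, T5, T9, T6 — every target.
Total install cost: 6 + 11 + 6 = 23.
No cover costs less than 23.

23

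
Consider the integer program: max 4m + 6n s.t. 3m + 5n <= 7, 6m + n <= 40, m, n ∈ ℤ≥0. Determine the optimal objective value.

8

Relaxing integrality, the LP optimum is 9.33 at (m,n) = (2.33, 0), which is not an integer point.
(m,n)=(2,0): 3·2+5·0=6≤7, 6·2+1·0=12≤40, objective 8.
(m,n)=(1,0): 3·1+5·0=3≤7, 6·1+1·0=6≤40, objective 4.
Maximum is 8 at (m,n)=(2,0).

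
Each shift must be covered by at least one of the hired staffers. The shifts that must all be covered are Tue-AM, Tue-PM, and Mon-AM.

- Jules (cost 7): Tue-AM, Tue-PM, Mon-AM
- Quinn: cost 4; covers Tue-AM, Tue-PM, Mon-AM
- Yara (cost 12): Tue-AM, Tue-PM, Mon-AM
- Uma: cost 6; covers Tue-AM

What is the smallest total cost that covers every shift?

4

This is a weighted set-cover instance.
Quinn alone covers Tue-AM, Tue-PM, Mon-AM — every shift.
Total cost: 4.
No cover costs less than 4.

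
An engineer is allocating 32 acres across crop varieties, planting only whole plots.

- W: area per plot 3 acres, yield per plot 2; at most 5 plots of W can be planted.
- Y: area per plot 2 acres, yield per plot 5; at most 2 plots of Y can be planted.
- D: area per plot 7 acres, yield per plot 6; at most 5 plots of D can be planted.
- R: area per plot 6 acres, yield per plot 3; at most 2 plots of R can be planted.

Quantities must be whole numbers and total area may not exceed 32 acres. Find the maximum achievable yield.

Y has the best ratio (5/2); taking only Y gives at most 2×5 = 10 (stopped by the supply cap of 2).
Mixing does better — 2×Y and 4×D: area 32 ≤ 32, yield 2·5 + 4·6 = 34.

34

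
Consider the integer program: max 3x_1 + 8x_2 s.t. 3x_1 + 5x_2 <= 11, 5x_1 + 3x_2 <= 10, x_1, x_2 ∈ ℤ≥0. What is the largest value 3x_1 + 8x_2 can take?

(x_1,x_2)=(0,2) is feasible, giving 16.
(x_1,x_2)=(1,1) is feasible, giving 11.
Maximum is 16 at (x_1,x_2)=(0,2).

16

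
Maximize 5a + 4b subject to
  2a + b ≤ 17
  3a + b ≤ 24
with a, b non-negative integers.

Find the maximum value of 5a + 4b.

(a,b)=(0,17): 2·0+1·17=17≤17, 3·0+1·17=17≤24, objective 68.
(a,b)=(0,16): 2·0+1·16=16≤17, 3·0+1·16=16≤24, objective 64.
Maximum is 68 at (a,b)=(0,17).

68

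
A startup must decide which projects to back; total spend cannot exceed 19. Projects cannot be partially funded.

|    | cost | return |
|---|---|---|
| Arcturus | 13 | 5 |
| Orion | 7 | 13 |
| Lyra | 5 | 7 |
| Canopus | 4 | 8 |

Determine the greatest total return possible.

28

This is a 0-1 knapsack instance.
Allowing fractional choices, the relaxed optimum would be about 29.2, but projects are indivisible.
Orion + Canopus: cost 7 + 4 = 11 ≤ 19, return 13 + 8 = 21.
Orion + Lyra + Canopus: cost 7 + 5 + 4 = 16 ≤ 19, return 13 + 7 + 8 = 28.
Best is Orion, Lyra, and Canopus with total return 28.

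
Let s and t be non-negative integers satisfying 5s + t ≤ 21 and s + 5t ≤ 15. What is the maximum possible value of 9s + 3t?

39

Relaxing integrality, the LP optimum is 40.50 at (s,t) = (3.75, 2.25), which is not an integer point.
(s,t)=(4,1): 5·4+1·1=21≤21, 1·4+5·1=9≤15, objective 39.
(s,t)=(4,0): 5·4+1·0=20≤21, 1·4+5·0=4≤15, objective 36.
(s,t)=(3,2): 5·3+1·2=17≤21, 1·3+5·2=13≤15, objective 33.
(s,t)=(3,1): 5·3+1·1=16≤21, 1·3+5·1=8≤15, objective 30.
Maximum is 39 at (s,t)=(4,1).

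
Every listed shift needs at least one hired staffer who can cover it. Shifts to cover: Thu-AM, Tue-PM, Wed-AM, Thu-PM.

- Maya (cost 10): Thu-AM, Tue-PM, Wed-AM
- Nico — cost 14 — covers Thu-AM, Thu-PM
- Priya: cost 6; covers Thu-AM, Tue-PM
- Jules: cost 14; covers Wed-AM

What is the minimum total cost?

This is an integer covering problem.
The greedy cost-per-new-shift heuristic would pick Priya, Maya, and Nico for 30, but a cheaper cover exists.
Choose Maya and Nico: together they cover Thu-AM, Tue-PM, Wed-AM, Thu-PM — every shift.
Total cost: 10 + 14 = 24.
No cover costs less than 24.

24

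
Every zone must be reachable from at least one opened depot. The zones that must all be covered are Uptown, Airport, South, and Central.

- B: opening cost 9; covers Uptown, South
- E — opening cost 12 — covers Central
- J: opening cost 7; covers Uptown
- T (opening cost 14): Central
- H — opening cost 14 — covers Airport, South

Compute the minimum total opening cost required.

The greedy cost-per-new-zone heuristic would pick B, E, and H for 35, but a cheaper cover exists.
Choose E, J, and H: together they cover Uptown, Airport, South, Central — every zone.
Total opening cost: 12 + 7 + 14 = 33.
No cover costs less than 33.

33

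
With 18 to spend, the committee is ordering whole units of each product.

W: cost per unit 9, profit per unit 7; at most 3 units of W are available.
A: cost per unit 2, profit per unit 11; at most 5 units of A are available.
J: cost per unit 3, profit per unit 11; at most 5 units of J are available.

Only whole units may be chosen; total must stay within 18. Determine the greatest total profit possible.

Take 3×A and 4×J: cost 18 ≤ 18, profit 3·11 + 4·11 = 77.
No other integer combination yields more.

77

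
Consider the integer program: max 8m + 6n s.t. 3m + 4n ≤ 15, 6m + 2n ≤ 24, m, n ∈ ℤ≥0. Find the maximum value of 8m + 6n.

(m,n)=(4,0): 3·4+4·0=12≤15, 6·4+2·0=24≤24, objective 32.
(m,n)=(3,1): 3·3+4·1=13≤15, 6·3+2·1=20≤24, objective 30.
(m,n)=(2,2): 3·2+4·2=14≤15, 6·2+2·2=16≤24, objective 28.
No feasible integer point exceeds 32.

32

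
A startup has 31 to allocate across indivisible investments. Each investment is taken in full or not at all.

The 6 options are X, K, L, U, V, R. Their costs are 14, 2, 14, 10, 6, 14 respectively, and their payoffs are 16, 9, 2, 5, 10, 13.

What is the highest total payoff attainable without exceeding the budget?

Take X, K, and R: cost 14 + 2 + 14 = 30 ≤ 31, payoff 16 + 9 + 13 = 38.
No other feasible combination does better.

38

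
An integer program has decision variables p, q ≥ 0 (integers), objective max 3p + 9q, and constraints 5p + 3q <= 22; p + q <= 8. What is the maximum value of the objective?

63

Relaxing integrality, the LP optimum is 66.00 at (p,q) = (0, 7.33), which is not an integer point.
(p,q)=(0,7): 5·0+3·7=21≤22, 1·0+1·7=7≤8, objective 63.
(p,q)=(0,6): 5·0+3·6=18≤22, 1·0+1·6=6≤8, objective 54.
The best lattice point is (0,7), giving 63.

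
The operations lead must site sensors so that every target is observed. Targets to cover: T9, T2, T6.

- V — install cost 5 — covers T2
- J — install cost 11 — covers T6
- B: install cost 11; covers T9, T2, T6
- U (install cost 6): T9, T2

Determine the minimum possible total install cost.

This is an integer covering problem.
The greedy cost-per-new-target heuristic would pick U and J for 17, but a cheaper cover exists.
B alone covers T9, T2, T6 — every target.
Total install cost: 11.
No cover costs less than 11.

11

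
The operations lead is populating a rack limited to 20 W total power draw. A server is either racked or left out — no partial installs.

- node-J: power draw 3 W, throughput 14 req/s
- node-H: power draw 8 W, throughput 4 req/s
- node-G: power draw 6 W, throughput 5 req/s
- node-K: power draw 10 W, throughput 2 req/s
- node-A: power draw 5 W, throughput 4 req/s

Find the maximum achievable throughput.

23

Treat it as a binary knapsack problem.
Allowing fractional choices, the relaxed optimum would be about 26.0, but servers are indivisible.
node-J + node-H + node-G: power draw 3 + 8 + 6 = 17 ≤ 20, throughput 14 + 4 + 5 = 23.
node-J + node-G + node-A: power draw 3 + 6 + 5 = 14 ≤ 20, throughput 14 + 5 + 4 = 23.
The maximum throughput is 23; one optimal choice is node-J, node-G, and node-A.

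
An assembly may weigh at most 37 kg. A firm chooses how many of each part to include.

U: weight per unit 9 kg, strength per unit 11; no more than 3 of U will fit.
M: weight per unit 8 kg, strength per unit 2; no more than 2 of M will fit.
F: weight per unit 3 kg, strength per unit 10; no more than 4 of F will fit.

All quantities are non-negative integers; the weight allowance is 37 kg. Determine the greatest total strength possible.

This is a bounded integer knapsack.
F has the best ratio (10/3); taking only F gives at most 4×10 = 40 (stopped by the supply cap of 4).
Mixing does better — 3×U and 3×F: weight 36 ≤ 37, strength 3·11 + 3·10 = 63.

63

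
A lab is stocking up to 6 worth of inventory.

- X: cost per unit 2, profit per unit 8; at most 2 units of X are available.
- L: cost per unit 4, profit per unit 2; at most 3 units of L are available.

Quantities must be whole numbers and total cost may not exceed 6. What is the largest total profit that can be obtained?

This is a bounded integer knapsack.
X has the best ratio (8/2); taking only X gives at most 2×8 = 16 (stopped by the supply cap of 2).
Optimal: 2×X: cost 4 ≤ 6, profit 2·8 = 16.

16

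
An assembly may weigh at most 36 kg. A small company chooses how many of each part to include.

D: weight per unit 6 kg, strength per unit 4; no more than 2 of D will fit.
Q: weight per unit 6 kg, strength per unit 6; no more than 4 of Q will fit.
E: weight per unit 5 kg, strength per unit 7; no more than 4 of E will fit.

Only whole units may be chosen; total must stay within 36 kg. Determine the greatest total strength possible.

40

E has the best ratio (7/5); taking only E gives at most 4×7 = 28 (stopped by the supply cap of 4).
Mixing does better — 2×Q and 4×E: weight 32 ≤ 36, strength 2·6 + 4·7 = 40.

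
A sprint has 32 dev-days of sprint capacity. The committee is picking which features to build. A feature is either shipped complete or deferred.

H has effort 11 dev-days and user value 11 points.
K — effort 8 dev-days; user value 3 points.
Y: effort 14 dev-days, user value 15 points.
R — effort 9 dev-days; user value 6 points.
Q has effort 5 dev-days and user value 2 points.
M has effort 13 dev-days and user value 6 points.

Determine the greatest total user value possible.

28

Take H, Y, and Q: effort 11 + 14 + 5 = 30 ≤ 32, user value 11 + 15 + 2 = 28.
No other feasible combination does better.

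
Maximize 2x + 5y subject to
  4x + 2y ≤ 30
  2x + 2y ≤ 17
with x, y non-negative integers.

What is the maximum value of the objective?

40

(x,y)=(0,8) is feasible, giving 40.
(x,y)=(1,7) is feasible, giving 37.
(x,y)=(0,7) is feasible, giving 35.
The best lattice point is (0,8), giving 40.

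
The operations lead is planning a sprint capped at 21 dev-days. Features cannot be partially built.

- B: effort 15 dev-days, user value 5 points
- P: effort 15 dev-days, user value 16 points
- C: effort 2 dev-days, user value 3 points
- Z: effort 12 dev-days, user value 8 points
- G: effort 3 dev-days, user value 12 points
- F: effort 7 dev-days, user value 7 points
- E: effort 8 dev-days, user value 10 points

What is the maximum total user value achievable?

P + C + G: effort 15 + 2 + 3 = 20 ≤ 21, user value 16 + 3 + 12 = 31.
G + F + E: effort 3 + 7 + 8 = 18 ≤ 21, user value 12 + 7 + 10 = 29.
C + G + F + E: effort 2 + 3 + 7 + 8 = 20 ≤ 21, user value 3 + 12 + 7 + 10 = 32.
Best is C, G, F, and E with total user value 32.

32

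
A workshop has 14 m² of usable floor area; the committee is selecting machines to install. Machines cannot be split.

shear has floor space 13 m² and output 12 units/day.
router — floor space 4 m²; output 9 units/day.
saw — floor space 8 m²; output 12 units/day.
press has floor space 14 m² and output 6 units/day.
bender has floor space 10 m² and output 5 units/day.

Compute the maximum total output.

21

Allowing fractional choices, the relaxed optimum would be about 22.8, but machines are indivisible.
router + bender: floor space 4 + 10 = 14 ≤ 14, output 9 + 5 = 14.
saw: floor space 8 ≤ 14, output 12.
router + saw: floor space 4 + 8 = 12 ≤ 14, output 9 + 12 = 21.
Best is router and saw with total output 21.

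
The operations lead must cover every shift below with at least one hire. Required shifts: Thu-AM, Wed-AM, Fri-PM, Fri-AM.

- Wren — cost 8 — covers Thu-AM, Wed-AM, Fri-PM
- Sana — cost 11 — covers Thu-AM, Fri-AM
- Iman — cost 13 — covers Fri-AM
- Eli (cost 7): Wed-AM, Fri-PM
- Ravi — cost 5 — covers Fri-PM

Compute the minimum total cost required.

18

This is an integer covering problem.
The greedy cost-per-new-shift heuristic would pick Wren and Sana for 19, but a cheaper cover exists.
Choose Sana and Eli: together they cover Thu-AM, Wed-AM, Fri-PM, Fri-AM — every shift.
Total cost: 11 + 7 = 18.
No cover costs less than 18.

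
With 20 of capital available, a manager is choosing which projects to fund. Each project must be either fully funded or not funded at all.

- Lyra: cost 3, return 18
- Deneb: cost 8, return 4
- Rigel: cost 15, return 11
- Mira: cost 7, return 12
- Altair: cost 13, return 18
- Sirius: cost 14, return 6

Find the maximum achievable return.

36

This is an integer program with binary decision variables.
Allowing fractional choices, the relaxed optimum would be about 43.8, but projects are indivisible.
Lyra + Altair: cost 3 + 13 = 16 ≤ 20, return 18 + 18 = 36.
Lyra + Deneb + Mira: cost 3 + 8 + 7 = 18 ≤ 20, return 18 + 4 + 12 = 34.
Best is Lyra and Altair with total return 36.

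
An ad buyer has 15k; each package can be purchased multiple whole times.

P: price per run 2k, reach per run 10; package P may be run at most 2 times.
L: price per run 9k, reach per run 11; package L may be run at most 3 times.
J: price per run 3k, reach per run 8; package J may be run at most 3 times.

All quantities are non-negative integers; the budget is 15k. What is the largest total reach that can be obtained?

This is a bounded integer knapsack.
P has the best ratio (10/2); taking only P gives at most 2×10 = 20 (stopped by the supply cap of 2).
Mixing does better — 2×P and 3×J: price 13 ≤ 15, reach 2·10 + 3·8 = 44.

44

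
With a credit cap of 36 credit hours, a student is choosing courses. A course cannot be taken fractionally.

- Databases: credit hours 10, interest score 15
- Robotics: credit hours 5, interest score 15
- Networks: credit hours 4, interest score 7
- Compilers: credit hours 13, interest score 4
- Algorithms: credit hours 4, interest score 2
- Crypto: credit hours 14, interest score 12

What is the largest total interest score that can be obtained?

49

Databases + Robotics + Networks + Crypto: credit hours 10 + 5 + 4 + 14 = 33 ≤ 36, interest score 15 + 15 + 7 + 12 = 49.
Databases + Robotics + Networks + Compilers + Algorithms: credit hours 10 + 5 + 4 + 13 + 4 = 36 ≤ 36, interest score 15 + 15 + 7 + 4 + 2 = 43.
Databases + Robotics + Algorithms + Crypto: credit hours 10 + 5 + 4 + 14 = 33 ≤ 36, interest score 15 + 15 + 2 + 12 = 44.
Best is Databases, Robotics, Networks, and Crypto with total interest score 49.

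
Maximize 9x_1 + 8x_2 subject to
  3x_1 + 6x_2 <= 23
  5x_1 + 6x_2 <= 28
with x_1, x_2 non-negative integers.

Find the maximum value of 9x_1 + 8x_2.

45

Relaxing integrality, the LP optimum is 50.40 at (x_1,x_2) = (5.6, 0), which is not an integer point.
(x_1,x_2)=(5,0): 3·5+6·0=15≤23, 5·5+6·0=25≤28, objective 45.
(x_1,x_2)=(4,1): 3·4+6·1=18≤23, 5·4+6·1=26≤28, objective 44.
(x_1,x_2)=(4,0): 3·4+6·0=12≤23, 5·4+6·0=20≤28, objective 36.
The best lattice point is (5,0), giving 45.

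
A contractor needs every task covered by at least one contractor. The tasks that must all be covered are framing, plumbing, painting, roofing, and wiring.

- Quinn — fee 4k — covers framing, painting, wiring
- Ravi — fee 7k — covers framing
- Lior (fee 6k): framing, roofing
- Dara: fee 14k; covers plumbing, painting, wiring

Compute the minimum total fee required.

20

The greedy cost-per-new-task heuristic would pick Quinn, Lior, and Dara for 24, but a cheaper cover exists.
Choose Lior and Dara: together they cover framing, plumbing, painting, roofing, wiring — every task.
Total fee: 6 + 14 = 20.
No cover costs less than 20.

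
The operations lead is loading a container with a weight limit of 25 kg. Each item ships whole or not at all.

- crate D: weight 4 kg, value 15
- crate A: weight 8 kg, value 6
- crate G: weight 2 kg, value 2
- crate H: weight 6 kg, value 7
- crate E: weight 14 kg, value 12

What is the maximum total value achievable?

34

Treat it as a binary knapsack problem.
Take crate D, crate H, and crate E: weight 4 + 6 + 14 = 24 ≤ 25, value 15 + 7 + 12 = 34.
No other feasible combination does better.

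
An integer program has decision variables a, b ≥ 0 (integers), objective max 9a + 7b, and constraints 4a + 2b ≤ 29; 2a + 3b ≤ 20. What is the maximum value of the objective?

(a,b)=(6,2) is feasible, giving 68.
(a,b)=(5,3) is feasible, giving 66.
No feasible integer point exceeds 68.

68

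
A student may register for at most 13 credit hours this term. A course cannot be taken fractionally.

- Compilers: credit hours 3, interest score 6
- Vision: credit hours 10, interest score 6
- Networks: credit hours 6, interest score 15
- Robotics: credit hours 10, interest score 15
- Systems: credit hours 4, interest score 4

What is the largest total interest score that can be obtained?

25

Allowing fractional choices, the relaxed optimum would be about 27.0, but courses are indivisible.
Compilers + Networks: credit hours 3 + 6 = 9 ≤ 13, interest score 6 + 15 = 21.
Compilers + Robotics: credit hours 3 + 10 = 13 ≤ 13, interest score 6 + 15 = 21.
Compilers + Networks + Systems: credit hours 3 + 6 + 4 = 13 ≤ 13, interest score 6 + 15 + 4 = 25.
Best is Compilers, Networks, and Systems with total interest score 25.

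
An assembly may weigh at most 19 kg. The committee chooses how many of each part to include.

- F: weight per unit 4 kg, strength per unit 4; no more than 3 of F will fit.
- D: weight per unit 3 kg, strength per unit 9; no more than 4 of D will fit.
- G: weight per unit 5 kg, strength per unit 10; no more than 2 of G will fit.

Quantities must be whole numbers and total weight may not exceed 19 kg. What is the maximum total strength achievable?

47

This is a bounded integer knapsack.
4×D and 1×G: weight 17 ≤ 19, strength 4·9 + 1·10 = 46.
3×D and 2×G: weight 19 ≤ 19, strength 3·9 + 2·10 = 47.
Best is 47.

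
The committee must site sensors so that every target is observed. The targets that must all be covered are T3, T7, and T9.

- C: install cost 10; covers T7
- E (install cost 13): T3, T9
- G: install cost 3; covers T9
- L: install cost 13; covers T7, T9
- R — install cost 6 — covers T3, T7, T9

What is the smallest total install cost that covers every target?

6

R alone covers T3, T7, T9 — every target.
Total install cost: 6.
No cover costs less than 6.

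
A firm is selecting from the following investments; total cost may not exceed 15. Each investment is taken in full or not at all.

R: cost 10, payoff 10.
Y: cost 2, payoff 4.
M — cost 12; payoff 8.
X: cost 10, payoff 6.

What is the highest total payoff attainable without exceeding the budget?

Allowing fractional choices, the relaxed optimum would be about 16.0, but investments are indivisible.
R + Y: cost 10 + 2 = 12 ≤ 15, payoff 10 + 4 = 14.
Y + M: cost 2 + 12 = 14 ≤ 15, payoff 4 + 8 = 12.
Best is R and Y with total payoff 14.

14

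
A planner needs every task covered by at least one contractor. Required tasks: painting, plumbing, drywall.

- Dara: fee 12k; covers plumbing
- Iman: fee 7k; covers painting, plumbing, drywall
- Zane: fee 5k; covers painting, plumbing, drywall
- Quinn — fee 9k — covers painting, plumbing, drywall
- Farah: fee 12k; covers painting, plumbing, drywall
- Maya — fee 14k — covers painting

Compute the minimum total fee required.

5

This is a weighted set-cover instance.
Zane alone covers painting, plumbing, drywall — every task.
Total fee: 5.
No cover costs less than 5.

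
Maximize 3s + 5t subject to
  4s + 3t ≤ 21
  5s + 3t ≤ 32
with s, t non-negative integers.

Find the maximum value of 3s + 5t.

(s,t)=(0,7): 4·0+3·7=21≤21, 5·0+3·7=21≤32, objective 35.
(s,t)=(0,6): 4·0+3·6=18≤21, 5·0+3·6=18≤32, objective 30.
No feasible integer point exceeds 35.

35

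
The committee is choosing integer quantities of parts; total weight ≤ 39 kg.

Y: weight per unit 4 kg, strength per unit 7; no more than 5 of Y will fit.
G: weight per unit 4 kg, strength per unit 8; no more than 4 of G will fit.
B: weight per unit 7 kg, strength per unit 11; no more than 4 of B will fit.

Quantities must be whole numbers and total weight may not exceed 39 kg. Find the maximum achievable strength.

71

G has the best ratio (8/4); taking only G gives at most 4×8 = 32 (stopped by the supply cap of 4).
Mixing does better — 4×Y, 4×G, and 1×B: weight 39 ≤ 39, strength 4·7 + 4·8 + 1·11 = 71.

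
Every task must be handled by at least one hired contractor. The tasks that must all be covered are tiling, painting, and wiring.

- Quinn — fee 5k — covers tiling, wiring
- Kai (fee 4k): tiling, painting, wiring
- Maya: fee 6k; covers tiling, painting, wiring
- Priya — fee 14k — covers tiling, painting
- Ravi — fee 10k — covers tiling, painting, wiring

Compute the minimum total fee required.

4

This is a weighted set-cover instance.
Kai alone covers tiling, painting, wiring — every task.
Total fee: 4.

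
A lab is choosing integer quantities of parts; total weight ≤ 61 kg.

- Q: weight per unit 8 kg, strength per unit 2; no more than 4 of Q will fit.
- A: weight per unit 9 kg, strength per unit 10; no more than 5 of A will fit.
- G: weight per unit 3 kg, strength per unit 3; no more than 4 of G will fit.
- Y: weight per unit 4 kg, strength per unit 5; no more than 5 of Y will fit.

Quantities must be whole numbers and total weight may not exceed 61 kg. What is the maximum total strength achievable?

70

Take 5×A and 4×Y: weight 61 ≤ 61, strength 5·10 + 4·5 = 70.
No other integer combination yields more.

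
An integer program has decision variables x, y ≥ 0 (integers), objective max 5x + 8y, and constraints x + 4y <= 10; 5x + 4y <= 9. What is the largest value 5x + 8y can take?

(x,y)=(0,2): 1·0+4·2=8≤10, 5·0+4·2=8≤9, objective 16.
(x,y)=(1,1): 1·1+4·1=5≤10, 5·1+4·1=9≤9, objective 13.
Maximum is 16 at (x,y)=(0,2).

16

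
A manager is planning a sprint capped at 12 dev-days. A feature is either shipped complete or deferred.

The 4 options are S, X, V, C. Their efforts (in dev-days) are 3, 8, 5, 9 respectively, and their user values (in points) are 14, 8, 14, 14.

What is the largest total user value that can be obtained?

28

S + X: effort 3 + 8 = 11 ≤ 12, user value 14 + 8 = 22.
S + V: effort 3 + 5 = 8 ≤ 12, user value 14 + 14 = 28.
S + C: effort 3 + 9 = 12 ≤ 12, user value 14 + 14 = 28.
The maximum user value is 28; one optimal choice is S and V.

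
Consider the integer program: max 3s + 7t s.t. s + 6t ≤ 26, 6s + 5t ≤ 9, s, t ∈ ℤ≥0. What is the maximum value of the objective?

The continuous relaxation peaks at (0, 1.8) with value 12.60; rounding to a feasible lattice point costs some objective.
(s,t)=(0,1): 1·0+6·1=6≤26, 6·0+5·1=5≤9, objective 7.
(s,t)=(1,0): 1·1+6·0=1≤26, 6·1+5·0=6≤9, objective 3.
Maximum is 7 at (s,t)=(0,1).

7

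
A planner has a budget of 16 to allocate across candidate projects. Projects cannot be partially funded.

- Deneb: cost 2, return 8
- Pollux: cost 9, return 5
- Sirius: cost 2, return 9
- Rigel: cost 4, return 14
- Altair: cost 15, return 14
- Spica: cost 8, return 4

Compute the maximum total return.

Deneb + Sirius + Rigel + Spica: cost 2 + 2 + 4 + 8 = 16 ≤ 16, return 8 + 9 + 14 + 4 = 35.
Pollux + Sirius + Rigel: cost 9 + 2 + 4 = 15 ≤ 16, return 5 + 9 + 14 = 28.
Deneb + Sirius + Rigel: cost 2 + 2 + 4 = 8 ≤ 16, return 8 + 9 + 14 = 31.
Best is Deneb, Sirius, Rigel, and Spica with total return 35.

35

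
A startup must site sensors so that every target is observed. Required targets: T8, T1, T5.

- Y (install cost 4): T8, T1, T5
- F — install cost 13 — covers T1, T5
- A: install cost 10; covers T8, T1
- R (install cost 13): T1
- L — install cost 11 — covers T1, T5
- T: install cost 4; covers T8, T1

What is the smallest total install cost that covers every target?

4

Y alone covers T8, T1, T5 — every target.
Total install cost: 4.
No cover costs less than 4.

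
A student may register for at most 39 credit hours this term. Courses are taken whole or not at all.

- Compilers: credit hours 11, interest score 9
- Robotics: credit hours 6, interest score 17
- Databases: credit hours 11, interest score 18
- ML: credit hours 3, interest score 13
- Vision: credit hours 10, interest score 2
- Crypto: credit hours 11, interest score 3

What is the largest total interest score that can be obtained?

This is a 0-1 knapsack instance.
Allowing fractional choices, the relaxed optimum would be about 59.2, but courses are indivisible.
Compilers + Robotics + Databases + ML: credit hours 11 + 6 + 11 + 3 = 31 ≤ 39, interest score 9 + 17 + 18 + 13 = 57.
Robotics + Databases + ML + Crypto: credit hours 6 + 11 + 3 + 11 = 31 ≤ 39, interest score 17 + 18 + 13 + 3 = 51.
Best is Compilers, Robotics, Databases, and ML with total interest score 57.

57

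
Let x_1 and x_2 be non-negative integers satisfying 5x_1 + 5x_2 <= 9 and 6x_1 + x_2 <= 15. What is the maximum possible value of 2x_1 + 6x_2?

6

(x_1,x_2)=(0,1): 5·0+5·1=5≤9, 6·0+1·1=1≤15, objective 6.
(x_1,x_2)=(1,0): 5·1+5·0=5≤9, 6·1+1·0=6≤15, objective 2.
No feasible integer point exceeds 6.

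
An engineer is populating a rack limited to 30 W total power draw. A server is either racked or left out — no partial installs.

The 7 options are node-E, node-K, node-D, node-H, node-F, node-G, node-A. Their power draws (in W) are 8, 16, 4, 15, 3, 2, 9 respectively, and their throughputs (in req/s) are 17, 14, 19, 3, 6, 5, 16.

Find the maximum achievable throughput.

This is a 0-1 knapsack instance.
Allowing fractional choices, the relaxed optimum would be about 66.5, but servers are indivisible.
node-E + node-D + node-F + node-G + node-A: power draw 8 + 4 + 3 + 2 + 9 = 26 ≤ 30, throughput 17 + 19 + 6 + 5 + 16 = 63.
node-E + node-D + node-F + node-A: power draw 8 + 4 + 3 + 9 = 24 ≤ 30, throughput 17 + 19 + 6 + 16 = 58.
node-E + node-D + node-G + node-A: power draw 8 + 4 + 2 + 9 = 23 ≤ 30, throughput 17 + 19 + 5 + 16 = 57.
Best is node-E, node-D, node-F, node-G, and node-A with total throughput 63.

63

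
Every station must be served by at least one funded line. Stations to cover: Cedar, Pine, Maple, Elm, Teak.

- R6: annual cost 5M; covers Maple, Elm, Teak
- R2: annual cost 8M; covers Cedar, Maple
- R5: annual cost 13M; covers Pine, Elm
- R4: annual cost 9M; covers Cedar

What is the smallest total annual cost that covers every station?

Choose R6, R2, and R5: together they cover Cedar, Pine, Maple, Elm, Teak — every station.
Total annual cost: 5 + 8 + 13 = 26.
No cover costs less than 26.

26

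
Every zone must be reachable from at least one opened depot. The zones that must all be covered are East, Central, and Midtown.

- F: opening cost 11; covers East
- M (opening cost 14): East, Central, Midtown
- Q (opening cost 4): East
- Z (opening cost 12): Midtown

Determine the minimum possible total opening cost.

M alone covers East, Central, Midtown — every zone.
Total opening cost: 14.

14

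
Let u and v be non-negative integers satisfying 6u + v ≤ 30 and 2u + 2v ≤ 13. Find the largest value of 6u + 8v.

48

(u,v)=(0,6): 6·0+1·6=6≤30, 2·0+2·6=12≤13, objective 48.
(u,v)=(1,5): 6·1+1·5=11≤30, 2·1+2·5=12≤13, objective 46.
(u,v)=(0,5): 6·0+1·5=5≤30, 2·0+2·5=10≤13, objective 40.
Maximum is 48 at (u,v)=(0,6).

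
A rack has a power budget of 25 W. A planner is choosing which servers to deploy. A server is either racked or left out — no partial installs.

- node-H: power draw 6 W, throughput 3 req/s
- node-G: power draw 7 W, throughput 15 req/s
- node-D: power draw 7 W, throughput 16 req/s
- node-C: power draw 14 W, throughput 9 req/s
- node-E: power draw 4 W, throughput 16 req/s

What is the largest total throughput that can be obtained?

50

node-G + node-D + node-E: power draw 7 + 7 + 4 = 18 ≤ 25, throughput 15 + 16 + 16 = 47.
node-H + node-G + node-D + node-E: power draw 6 + 7 + 7 + 4 = 24 ≤ 25, throughput 3 + 15 + 16 + 16 = 50.
Best is node-H, node-G, node-D, and node-E with total throughput 50.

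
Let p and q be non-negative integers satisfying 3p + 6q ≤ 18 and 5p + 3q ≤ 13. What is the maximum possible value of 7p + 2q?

16

Relaxing integrality, the LP optimum is 18.20 at (p,q) = (2.6, 0), which is not an integer point.
(p,q)=(2,1): 3·2+6·1=12≤18, 5·2+3·1=13≤13, objective 16.
(p,q)=(2,0): 3·2+6·0=6≤18, 5·2+3·0=10≤13, objective 14.
(p,q)=(1,2): 3·1+6·2=15≤18, 5·1+3·2=11≤13, objective 11.
No feasible integer point exceeds 16.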